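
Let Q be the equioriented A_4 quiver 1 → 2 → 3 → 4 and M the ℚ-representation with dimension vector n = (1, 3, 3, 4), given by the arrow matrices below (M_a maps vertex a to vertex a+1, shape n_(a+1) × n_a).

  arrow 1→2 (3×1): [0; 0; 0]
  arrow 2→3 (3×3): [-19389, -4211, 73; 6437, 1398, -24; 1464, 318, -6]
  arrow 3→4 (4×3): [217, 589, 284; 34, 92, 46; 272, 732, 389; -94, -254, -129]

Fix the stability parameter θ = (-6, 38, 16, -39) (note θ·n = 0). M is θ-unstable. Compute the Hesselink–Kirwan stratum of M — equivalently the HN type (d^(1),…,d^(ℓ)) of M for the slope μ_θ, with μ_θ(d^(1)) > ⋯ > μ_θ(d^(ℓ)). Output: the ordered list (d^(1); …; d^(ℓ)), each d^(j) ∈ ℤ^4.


Barcode: M ≅ I[1,1], I[2,2], I[2,4]^2, I[3,4], I[4,4]. HN layers by μ_θ (5 steps, strictly decreasing):
  μ^(1)=38; μ^(2)=5; μ^(3)=-6; μ^(4)=-23/2; μ^(5)=-39

((0, 1, 0, 0); (0, 2, 2, 2); (1, 0, 0, 0); (0, 0, 1, 1); (0, 0, 0, 1))


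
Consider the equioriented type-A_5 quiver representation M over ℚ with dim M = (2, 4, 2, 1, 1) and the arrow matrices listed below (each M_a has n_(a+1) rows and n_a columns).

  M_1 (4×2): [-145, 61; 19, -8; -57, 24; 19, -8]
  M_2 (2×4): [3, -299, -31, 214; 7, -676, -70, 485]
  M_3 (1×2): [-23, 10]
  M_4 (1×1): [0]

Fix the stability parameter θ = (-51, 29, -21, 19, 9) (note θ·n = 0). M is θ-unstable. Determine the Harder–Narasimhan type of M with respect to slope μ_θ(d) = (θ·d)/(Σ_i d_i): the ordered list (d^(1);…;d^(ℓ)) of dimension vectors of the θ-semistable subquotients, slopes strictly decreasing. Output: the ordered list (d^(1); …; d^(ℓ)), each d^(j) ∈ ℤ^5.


Barcode: M ≅ I[1,3], I[1,4], I[2,2]^2, I[5,5]. HN layers by μ_θ (5 steps, strictly decreasing):
  μ^(1)=29; μ^(2)=19; μ^(3)=9; μ^(4)=4; μ^(5)=-51

((0, 2, 0, 0, 0); (0, 0, 0, 1, 0); (0, 0, 0, 0, 1); (0, 2, 2, 0, 0); (2, 0, 0, 0, 0))


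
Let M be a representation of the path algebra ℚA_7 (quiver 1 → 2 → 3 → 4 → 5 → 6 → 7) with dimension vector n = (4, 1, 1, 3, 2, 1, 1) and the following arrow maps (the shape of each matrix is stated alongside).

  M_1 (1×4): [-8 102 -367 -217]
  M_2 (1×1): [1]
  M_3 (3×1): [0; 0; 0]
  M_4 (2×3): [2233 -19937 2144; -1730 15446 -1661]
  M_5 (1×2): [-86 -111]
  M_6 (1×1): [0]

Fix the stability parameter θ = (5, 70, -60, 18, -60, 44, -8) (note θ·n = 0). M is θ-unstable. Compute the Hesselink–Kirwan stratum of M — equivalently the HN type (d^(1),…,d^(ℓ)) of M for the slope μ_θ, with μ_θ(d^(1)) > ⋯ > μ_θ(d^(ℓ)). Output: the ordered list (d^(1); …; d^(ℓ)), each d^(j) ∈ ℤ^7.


Interval decomposition of M: I[1,1]^3, I[1,3], I[4,4], I[4,5], I[4,6], I[7,7].
HN type (ℓ=5): μ^(1)=44; μ^(2)=18; μ^(3)=5; μ^(4)=-8; μ^(5)=-21

((0, 0, 0, 0, 0, 1, 0); (0, 0, 0, 1, 0, 0, 0); (4, 1, 1, 0, 0, 0, 0); (0, 0, 0, 0, 0, 0, 1); (0, 0, 0, 2, 2, 0, 0))


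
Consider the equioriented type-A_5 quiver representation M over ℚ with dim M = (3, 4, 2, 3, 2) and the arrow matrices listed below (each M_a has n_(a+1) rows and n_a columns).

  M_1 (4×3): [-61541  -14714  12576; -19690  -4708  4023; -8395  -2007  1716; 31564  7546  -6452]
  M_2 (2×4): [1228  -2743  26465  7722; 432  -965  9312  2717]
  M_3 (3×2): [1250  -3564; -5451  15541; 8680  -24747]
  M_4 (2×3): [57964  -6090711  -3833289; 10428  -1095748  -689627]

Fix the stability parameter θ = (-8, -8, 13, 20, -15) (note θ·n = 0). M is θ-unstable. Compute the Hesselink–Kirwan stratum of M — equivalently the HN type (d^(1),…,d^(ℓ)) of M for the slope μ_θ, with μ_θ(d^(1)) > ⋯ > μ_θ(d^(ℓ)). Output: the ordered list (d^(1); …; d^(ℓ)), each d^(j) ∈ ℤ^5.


Barcode: M ≅ I[1,2], I[1,5]^2, I[2,2], I[4,4]. HN layers by μ_θ (3 steps, strictly decreasing):
  μ^(1)=20; μ^(2)=6; μ^(3)=-8

((0, 0, 0, 1, 0); (0, 0, 2, 2, 2); (3, 4, 0, 0, 0))


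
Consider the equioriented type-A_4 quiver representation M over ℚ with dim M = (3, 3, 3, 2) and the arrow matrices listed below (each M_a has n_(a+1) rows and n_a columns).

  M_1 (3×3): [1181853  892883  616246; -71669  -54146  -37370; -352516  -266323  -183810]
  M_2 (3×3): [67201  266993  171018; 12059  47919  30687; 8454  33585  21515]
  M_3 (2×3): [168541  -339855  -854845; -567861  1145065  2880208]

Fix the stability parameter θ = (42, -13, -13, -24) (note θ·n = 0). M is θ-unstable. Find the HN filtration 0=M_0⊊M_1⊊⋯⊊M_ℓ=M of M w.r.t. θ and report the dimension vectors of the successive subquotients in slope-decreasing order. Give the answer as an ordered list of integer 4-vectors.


Interval decomposition of M: I[1,3], I[1,4]^2.
HN type (ℓ=2): μ^(1)=16/3; μ^(2)=-2

((1, 1, 1, 0); (2, 2, 2, 2))


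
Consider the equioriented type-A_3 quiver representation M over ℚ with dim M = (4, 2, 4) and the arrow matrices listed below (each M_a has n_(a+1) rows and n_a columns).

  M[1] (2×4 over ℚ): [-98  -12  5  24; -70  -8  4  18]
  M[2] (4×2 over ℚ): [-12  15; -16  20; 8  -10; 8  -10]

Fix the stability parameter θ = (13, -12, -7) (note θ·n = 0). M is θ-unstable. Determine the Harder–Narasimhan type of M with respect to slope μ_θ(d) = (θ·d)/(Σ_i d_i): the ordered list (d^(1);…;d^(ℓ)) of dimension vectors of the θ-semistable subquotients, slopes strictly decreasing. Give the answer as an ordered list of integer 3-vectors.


Interval decomposition of M: I[1,1]^2, I[1,2], I[1,3], I[3,3]^3.
HN type (ℓ=4): μ^(1)=13; μ^(2)=1/2; μ^(3)=-2; μ^(4)=-7

((2, 0, 0); (1, 1, 0); (1, 1, 1); (0, 0, 3))


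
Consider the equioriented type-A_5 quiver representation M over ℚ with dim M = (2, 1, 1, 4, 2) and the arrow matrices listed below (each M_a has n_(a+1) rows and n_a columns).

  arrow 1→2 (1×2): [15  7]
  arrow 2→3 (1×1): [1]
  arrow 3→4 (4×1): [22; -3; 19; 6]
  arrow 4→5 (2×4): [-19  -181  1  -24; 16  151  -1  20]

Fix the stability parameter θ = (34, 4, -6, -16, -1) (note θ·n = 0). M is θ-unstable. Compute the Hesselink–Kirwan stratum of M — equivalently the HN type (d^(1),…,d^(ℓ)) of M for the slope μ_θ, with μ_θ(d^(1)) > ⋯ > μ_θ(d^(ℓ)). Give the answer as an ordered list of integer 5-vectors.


Via rank(M_{q-1}∘⋯∘M_p): M ≅ I[1,1], I[1,4], I[4,4], I[4,5]^2.
μ_θ-semistable layers: μ^(1)=34; μ^(2)=4; μ^(3)=-1; μ^(4)=-16

((1, 0, 0, 0, 0); (1, 1, 1, 1, 0); (0, 0, 0, 0, 2); (0, 0, 0, 3, 0))


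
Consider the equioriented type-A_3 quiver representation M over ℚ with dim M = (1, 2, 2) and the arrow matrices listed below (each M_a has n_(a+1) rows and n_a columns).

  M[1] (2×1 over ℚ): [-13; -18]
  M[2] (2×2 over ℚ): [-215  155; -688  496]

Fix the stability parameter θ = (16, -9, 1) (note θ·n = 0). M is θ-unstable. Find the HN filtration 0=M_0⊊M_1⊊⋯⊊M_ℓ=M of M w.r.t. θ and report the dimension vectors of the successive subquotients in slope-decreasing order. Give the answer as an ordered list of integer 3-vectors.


Interval decomposition of M: I[1,3], I[2,2], I[3,3].
HN type (ℓ=3): μ^(1)=8/3; μ^(2)=1; μ^(3)=-9

((1, 1, 1); (0, 0, 1); (0, 1, 0))


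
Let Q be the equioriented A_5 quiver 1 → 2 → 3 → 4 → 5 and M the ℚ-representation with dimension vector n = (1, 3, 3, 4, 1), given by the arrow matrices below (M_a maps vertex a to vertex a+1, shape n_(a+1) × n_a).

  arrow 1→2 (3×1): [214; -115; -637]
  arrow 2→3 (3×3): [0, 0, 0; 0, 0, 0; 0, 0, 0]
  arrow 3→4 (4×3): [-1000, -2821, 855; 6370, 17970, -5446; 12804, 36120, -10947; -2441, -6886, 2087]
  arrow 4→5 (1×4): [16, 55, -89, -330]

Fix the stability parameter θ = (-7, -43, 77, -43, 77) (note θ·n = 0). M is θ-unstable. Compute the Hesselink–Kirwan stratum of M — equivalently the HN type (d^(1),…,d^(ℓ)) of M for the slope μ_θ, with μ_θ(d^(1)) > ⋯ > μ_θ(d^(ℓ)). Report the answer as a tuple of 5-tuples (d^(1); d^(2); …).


Interval decomposition of M: I[1,2], I[2,2]^2, I[3,4]^2, I[3,5], I[4,4].
HN type (ℓ=4): μ^(1)=77; μ^(2)=17; μ^(3)=-25; μ^(4)=-43

((0, 0, 0, 0, 1); (0, 0, 3, 3, 0); (1, 1, 0, 0, 0); (0, 2, 0, 1, 0))


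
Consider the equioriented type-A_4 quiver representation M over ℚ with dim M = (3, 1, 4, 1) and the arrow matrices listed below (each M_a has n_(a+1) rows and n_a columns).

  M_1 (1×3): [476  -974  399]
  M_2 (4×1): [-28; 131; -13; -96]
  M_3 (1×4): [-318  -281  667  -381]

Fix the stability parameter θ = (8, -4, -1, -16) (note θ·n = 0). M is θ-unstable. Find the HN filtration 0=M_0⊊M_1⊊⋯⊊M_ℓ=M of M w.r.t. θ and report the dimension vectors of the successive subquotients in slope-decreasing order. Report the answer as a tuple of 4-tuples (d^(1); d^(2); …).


Via rank(M_{q-1}∘⋯∘M_p): M ≅ I[1,1]^2, I[1,4], I[3,3]^3.
μ_θ-semistable layers: μ^(1)=8; μ^(2)=-1; μ^(3)=-13/4

((2, 0, 0, 0); (0, 0, 3, 0); (1, 1, 1, 1))


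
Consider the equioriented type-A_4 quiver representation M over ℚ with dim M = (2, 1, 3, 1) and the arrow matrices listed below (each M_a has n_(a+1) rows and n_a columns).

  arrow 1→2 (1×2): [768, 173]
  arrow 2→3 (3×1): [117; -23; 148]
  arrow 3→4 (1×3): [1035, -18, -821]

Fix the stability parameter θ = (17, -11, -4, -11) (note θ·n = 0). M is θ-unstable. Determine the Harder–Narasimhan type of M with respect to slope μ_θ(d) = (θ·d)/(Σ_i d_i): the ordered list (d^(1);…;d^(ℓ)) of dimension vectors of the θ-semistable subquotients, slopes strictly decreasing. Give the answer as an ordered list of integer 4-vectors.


Barcode: M ≅ I[1,1], I[1,4], I[3,3]^2. HN layers by μ_θ (3 steps, strictly decreasing):
  μ^(1)=17; μ^(2)=-9/4; μ^(3)=-4

((1, 0, 0, 0); (1, 1, 1, 1); (0, 0, 2, 0))


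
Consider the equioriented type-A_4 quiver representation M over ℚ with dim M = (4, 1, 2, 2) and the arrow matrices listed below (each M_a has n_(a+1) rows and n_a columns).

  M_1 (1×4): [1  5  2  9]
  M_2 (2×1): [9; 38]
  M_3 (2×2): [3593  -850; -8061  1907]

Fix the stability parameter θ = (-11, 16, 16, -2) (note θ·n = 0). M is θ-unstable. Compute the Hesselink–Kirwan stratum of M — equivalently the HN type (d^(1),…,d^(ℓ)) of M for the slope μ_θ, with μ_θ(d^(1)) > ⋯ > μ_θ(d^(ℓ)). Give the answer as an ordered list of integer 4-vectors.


Interval decomposition of M: I[1,1]^3, I[1,4], I[3,4].
HN type (ℓ=3): μ^(1)=10; μ^(2)=7; μ^(3)=-11

((0, 1, 1, 1); (0, 0, 1, 1); (4, 0, 0, 0))


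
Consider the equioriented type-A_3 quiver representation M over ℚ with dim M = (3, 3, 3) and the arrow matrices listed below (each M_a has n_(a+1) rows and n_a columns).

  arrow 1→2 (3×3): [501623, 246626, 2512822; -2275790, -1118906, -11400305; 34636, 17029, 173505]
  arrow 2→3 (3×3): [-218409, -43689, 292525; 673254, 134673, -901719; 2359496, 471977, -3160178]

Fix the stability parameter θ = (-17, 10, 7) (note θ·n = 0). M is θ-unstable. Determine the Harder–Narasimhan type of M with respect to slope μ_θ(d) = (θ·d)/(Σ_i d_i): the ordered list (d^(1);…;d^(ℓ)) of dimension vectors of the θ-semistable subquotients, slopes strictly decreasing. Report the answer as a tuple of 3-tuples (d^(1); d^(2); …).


Barcode: M ≅ I[1,3]^3. HN layers by μ_θ (2 steps, strictly decreasing):
  μ^(1)=17/2; μ^(2)=-17

((0, 3, 3); (3, 0, 0))


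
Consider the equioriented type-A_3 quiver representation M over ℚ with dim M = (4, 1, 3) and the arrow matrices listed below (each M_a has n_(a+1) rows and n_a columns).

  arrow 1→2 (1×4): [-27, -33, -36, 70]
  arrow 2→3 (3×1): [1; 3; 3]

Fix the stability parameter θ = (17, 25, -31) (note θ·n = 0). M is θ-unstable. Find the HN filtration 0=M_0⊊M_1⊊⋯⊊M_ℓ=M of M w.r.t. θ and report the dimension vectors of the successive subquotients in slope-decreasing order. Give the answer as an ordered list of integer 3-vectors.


Interval decomposition of M: I[1,1]^3, I[1,3], I[3,3]^2.
HN type (ℓ=3): μ^(1)=17; μ^(2)=11/3; μ^(3)=-31

((3, 0, 0); (1, 1, 1); (0, 0, 2))


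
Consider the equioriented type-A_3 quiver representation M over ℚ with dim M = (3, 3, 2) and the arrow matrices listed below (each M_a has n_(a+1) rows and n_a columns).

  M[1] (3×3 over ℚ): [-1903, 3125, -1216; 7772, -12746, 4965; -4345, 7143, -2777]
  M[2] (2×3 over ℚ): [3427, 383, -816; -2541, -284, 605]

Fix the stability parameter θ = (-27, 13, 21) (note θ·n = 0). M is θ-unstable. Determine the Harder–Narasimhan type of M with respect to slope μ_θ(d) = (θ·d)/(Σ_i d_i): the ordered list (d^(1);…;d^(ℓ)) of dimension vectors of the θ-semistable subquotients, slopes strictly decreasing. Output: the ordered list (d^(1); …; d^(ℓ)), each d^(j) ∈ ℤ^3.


Barcode: M ≅ I[1,2], I[1,3]^2. HN layers by μ_θ (3 steps, strictly decreasing):
  μ^(1)=21; μ^(2)=13; μ^(3)=-27

((0, 0, 2); (0, 3, 0); (3, 0, 0))


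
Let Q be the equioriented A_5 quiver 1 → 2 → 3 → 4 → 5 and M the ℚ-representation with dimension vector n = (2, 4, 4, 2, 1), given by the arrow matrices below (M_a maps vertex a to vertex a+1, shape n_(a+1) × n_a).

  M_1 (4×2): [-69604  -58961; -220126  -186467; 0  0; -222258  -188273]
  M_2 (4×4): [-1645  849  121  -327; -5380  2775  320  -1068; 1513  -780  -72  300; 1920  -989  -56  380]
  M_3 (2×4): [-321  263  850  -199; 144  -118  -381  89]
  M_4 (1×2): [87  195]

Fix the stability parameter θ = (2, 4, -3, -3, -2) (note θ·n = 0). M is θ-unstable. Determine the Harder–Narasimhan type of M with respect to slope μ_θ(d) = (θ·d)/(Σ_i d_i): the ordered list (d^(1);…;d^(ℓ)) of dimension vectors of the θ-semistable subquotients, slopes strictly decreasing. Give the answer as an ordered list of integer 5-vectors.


Barcode: M ≅ I[1,4], I[1,5], I[2,2], I[2,3], I[3,3]. HN layers by μ_θ (5 steps, strictly decreasing):
  μ^(1)=4; μ^(2)=1/2; μ^(3)=0; μ^(4)=-2/5; μ^(5)=-3

((0, 1, 0, 0, 0); (0, 1, 1, 0, 0); (1, 1, 1, 1, 0); (1, 1, 1, 1, 1); (0, 0, 1, 0, 0))


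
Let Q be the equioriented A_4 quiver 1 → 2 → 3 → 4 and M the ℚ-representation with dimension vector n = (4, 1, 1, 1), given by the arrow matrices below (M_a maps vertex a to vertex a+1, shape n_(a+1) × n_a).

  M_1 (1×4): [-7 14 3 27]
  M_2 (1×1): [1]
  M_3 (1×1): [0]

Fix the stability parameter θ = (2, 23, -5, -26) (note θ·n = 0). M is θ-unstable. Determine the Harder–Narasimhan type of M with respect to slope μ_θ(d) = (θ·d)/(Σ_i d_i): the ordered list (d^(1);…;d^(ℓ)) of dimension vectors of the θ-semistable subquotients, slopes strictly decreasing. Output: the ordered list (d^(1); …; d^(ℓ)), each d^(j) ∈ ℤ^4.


Interval decomposition of M: I[1,1]^3, I[1,3], I[4,4].
HN type (ℓ=3): μ^(1)=9; μ^(2)=2; μ^(3)=-26

((0, 1, 1, 0); (4, 0, 0, 0); (0, 0, 0, 1))


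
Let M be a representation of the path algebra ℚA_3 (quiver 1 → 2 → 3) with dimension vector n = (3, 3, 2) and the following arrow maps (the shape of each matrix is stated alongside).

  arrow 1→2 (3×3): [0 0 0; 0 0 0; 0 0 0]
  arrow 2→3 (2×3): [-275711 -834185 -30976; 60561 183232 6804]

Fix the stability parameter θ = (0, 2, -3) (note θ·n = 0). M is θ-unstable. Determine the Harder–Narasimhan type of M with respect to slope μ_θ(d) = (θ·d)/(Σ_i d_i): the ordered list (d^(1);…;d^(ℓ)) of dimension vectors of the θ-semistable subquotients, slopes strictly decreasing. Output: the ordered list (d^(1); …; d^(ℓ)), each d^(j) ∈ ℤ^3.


Interval decomposition of M: I[1,1]^3, I[2,2], I[2,3]^2.
HN type (ℓ=3): μ^(1)=2; μ^(2)=0; μ^(3)=-1/2

((0, 1, 0); (3, 0, 0); (0, 2, 2))


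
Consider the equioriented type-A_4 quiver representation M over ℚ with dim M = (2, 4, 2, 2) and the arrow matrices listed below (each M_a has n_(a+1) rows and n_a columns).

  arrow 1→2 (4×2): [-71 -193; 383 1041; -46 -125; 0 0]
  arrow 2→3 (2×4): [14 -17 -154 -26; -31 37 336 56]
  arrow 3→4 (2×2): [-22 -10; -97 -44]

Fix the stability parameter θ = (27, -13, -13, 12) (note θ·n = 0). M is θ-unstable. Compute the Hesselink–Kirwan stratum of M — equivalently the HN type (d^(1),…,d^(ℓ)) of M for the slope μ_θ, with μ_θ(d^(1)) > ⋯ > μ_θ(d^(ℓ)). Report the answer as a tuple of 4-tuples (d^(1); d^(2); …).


Barcode: M ≅ I[1,4]^2, I[2,2]^2. HN layers by μ_θ (3 steps, strictly decreasing):
  μ^(1)=12; μ^(2)=1/3; μ^(3)=-13

((0, 0, 0, 2); (2, 2, 2, 0); (0, 2, 0, 0))


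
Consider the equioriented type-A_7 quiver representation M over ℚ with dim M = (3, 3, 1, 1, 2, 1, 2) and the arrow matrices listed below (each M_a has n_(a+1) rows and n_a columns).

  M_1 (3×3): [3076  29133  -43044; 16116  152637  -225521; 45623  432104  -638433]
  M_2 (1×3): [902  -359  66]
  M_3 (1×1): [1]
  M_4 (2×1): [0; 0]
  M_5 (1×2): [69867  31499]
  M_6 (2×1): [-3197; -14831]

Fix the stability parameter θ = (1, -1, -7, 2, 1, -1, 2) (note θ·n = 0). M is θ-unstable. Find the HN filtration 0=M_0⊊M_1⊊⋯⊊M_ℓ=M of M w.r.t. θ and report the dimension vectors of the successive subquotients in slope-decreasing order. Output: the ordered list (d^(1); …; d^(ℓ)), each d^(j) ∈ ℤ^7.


Interval decomposition of M: I[1,2]^2, I[1,4], I[5,5], I[5,7], I[7,7].
HN type (ℓ=4): μ^(1)=2; μ^(2)=1; μ^(3)=0; μ^(4)=-7/3

((0, 0, 0, 1, 0, 0, 2); (0, 0, 0, 0, 1, 0, 0); (2, 2, 0, 0, 1, 1, 0); (1, 1, 1, 0, 0, 0, 0))


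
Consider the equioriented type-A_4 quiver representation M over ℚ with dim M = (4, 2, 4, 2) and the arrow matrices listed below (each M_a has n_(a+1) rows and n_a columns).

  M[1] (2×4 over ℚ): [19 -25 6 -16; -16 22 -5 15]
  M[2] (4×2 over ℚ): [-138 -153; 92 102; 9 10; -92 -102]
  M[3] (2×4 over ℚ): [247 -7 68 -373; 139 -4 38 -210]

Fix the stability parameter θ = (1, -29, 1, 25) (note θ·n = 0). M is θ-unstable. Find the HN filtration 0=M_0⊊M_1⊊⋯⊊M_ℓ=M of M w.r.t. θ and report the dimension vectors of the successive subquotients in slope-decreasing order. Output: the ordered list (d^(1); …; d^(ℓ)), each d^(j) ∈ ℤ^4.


Interval decomposition of M: I[1,1]^2, I[1,4]^2, I[3,3]^2.
HN type (ℓ=3): μ^(1)=25; μ^(2)=1; μ^(3)=-14

((0, 0, 0, 2); (2, 0, 4, 0); (2, 2, 0, 0))


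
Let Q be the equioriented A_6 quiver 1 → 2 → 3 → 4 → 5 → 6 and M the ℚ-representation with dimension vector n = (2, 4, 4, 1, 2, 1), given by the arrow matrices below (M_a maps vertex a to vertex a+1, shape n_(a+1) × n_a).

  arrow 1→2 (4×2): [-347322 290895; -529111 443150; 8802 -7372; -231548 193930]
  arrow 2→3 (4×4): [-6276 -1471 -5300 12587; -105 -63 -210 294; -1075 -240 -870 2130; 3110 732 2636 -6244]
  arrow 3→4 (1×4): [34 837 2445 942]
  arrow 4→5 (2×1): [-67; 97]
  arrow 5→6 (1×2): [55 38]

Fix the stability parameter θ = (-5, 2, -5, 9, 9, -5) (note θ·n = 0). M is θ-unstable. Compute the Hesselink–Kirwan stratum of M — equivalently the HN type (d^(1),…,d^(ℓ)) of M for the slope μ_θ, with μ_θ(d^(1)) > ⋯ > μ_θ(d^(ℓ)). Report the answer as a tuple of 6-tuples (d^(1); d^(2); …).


Via rank(M_{q-1}∘⋯∘M_p): M ≅ I[1,3], I[1,6], I[2,2], I[2,3], I[3,3], I[5,5].
μ_θ-semistable layers: μ^(1)=9; μ^(2)=13/3; μ^(3)=2; μ^(4)=-3/2; μ^(5)=-5

((0, 0, 0, 0, 1, 0); (0, 0, 0, 1, 1, 1); (0, 1, 0, 0, 0, 0); (0, 3, 3, 0, 0, 0); (2, 0, 1, 0, 0, 0))


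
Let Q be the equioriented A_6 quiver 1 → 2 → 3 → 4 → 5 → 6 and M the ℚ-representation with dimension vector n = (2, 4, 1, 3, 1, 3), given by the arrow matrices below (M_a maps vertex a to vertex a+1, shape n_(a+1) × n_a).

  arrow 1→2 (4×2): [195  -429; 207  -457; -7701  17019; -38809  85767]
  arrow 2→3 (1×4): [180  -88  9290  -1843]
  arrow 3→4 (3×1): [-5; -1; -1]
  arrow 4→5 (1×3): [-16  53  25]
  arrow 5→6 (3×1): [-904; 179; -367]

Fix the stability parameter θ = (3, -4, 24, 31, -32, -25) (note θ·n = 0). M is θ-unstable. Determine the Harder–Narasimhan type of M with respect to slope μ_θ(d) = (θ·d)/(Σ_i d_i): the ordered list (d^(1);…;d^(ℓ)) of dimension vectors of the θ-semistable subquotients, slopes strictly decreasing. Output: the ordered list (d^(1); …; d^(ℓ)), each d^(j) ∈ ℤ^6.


Interval decomposition of M: I[1,2], I[1,6], I[2,2]^2, I[4,4]^2, I[6,6]^2.
HN type (ℓ=4): μ^(1)=31; μ^(2)=-1/2; μ^(3)=-4; μ^(4)=-25

((0, 0, 0, 2, 0, 0); (2, 2, 1, 1, 1, 1); (0, 2, 0, 0, 0, 0); (0, 0, 0, 0, 0, 2))


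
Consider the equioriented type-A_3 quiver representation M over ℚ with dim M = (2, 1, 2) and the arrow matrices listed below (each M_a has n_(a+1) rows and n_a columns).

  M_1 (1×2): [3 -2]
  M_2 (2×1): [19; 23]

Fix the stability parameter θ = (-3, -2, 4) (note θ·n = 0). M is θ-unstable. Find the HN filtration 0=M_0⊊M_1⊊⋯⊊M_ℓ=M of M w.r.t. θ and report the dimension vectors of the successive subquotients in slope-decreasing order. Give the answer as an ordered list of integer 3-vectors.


Interval decomposition of M: I[1,1], I[1,3], I[3,3].
HN type (ℓ=3): μ^(1)=4; μ^(2)=-2; μ^(3)=-3

((0, 0, 2); (0, 1, 0); (2, 0, 0))


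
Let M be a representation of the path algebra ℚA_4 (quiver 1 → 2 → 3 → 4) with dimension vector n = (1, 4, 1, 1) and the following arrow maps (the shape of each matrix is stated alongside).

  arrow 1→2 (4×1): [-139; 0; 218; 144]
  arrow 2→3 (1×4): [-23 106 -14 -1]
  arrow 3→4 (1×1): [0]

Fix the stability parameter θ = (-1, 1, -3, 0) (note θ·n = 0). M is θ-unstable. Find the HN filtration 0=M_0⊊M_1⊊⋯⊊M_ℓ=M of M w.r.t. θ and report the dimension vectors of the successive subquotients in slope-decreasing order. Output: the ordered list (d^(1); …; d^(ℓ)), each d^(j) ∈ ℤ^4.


Via rank(M_{q-1}∘⋯∘M_p): M ≅ I[1,3], I[2,2]^3, I[4,4].
μ_θ-semistable layers: μ^(1)=1; μ^(2)=0; μ^(3)=-1

((0, 3, 0, 0); (0, 0, 0, 1); (1, 1, 1, 0))


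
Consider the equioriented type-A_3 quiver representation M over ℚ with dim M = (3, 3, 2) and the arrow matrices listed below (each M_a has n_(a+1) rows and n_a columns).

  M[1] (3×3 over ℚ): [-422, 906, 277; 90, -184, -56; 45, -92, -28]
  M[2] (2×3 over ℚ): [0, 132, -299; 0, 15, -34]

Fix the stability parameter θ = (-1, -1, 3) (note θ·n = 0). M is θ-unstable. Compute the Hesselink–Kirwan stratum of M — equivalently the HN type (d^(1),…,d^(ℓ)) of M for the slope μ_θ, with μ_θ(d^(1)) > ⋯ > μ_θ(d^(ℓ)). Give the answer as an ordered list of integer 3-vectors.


Barcode: M ≅ I[1,1], I[1,2], I[1,3], I[2,3]. HN layers by μ_θ (2 steps, strictly decreasing):
  μ^(1)=3; μ^(2)=-1

((0, 0, 2); (3, 3, 0))


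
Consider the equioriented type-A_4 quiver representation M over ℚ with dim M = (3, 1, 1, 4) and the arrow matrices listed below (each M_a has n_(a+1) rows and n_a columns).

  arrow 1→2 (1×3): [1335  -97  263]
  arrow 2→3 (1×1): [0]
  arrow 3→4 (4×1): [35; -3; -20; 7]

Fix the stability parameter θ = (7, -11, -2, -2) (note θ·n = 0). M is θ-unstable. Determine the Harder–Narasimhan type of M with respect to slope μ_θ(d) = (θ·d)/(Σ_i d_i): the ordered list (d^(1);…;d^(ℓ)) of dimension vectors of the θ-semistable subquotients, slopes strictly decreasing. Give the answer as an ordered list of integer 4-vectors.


Barcode: M ≅ I[1,1]^2, I[1,2], I[3,4], I[4,4]^3. HN layers by μ_θ (2 steps, strictly decreasing):
  μ^(1)=7; μ^(2)=-2

((2, 0, 0, 0); (1, 1, 1, 4))


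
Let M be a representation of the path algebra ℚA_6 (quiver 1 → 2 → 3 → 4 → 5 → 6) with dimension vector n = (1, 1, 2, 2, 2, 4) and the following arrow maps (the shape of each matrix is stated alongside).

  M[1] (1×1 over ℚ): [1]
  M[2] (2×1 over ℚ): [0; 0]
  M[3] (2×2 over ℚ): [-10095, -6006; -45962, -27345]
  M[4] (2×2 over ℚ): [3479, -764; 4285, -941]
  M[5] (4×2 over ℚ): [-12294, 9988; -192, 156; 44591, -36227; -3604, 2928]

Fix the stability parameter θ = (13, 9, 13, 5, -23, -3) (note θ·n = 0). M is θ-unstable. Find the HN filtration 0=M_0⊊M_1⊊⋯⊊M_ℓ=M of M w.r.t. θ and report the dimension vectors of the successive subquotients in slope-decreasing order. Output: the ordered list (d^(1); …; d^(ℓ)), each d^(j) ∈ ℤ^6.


Barcode: M ≅ I[1,2], I[3,6]^2, I[6,6]^2. HN layers by μ_θ (3 steps, strictly decreasing):
  μ^(1)=11; μ^(2)=-2; μ^(3)=-3

((1, 1, 0, 0, 0, 0); (0, 0, 2, 2, 2, 2); (0, 0, 0, 0, 0, 2))


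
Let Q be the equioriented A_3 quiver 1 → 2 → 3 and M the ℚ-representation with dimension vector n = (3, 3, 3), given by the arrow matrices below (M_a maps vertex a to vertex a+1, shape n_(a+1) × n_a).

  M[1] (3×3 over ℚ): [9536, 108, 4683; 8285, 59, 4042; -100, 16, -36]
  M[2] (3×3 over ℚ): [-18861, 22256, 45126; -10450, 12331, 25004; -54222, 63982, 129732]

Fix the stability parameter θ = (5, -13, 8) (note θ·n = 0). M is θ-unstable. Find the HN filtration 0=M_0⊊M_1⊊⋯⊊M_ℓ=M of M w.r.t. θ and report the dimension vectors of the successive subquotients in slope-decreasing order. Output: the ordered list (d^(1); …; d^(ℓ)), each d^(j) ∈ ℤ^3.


Interval decomposition of M: I[1,2], I[1,3]^2, I[3,3].
HN type (ℓ=2): μ^(1)=8; μ^(2)=-4

((0, 0, 3); (3, 3, 0))


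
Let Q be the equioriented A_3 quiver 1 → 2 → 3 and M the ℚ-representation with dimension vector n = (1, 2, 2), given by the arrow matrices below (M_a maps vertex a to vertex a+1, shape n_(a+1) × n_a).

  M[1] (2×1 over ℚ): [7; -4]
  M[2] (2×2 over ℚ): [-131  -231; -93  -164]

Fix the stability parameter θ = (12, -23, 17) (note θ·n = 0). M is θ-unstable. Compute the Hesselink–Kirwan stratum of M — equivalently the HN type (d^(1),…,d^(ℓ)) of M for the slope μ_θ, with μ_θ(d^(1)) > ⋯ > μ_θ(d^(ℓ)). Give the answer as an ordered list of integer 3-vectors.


Via rank(M_{q-1}∘⋯∘M_p): M ≅ I[1,3], I[2,3].
μ_θ-semistable layers: μ^(1)=17; μ^(2)=-11/2; μ^(3)=-23

((0, 0, 2); (1, 1, 0); (0, 1, 0))


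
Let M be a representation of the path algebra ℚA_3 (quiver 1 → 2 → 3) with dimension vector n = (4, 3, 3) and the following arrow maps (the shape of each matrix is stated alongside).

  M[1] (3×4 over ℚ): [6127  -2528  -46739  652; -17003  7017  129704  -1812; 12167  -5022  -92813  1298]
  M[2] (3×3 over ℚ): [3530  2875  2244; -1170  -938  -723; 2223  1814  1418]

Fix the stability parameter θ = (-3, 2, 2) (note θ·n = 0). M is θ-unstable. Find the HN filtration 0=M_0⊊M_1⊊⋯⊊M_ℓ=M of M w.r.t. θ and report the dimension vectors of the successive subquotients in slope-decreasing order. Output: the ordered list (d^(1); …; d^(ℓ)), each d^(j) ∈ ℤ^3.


Via rank(M_{q-1}∘⋯∘M_p): M ≅ I[1,1], I[1,3]^3.
μ_θ-semistable layers: μ^(1)=2; μ^(2)=-3

((0, 3, 3); (4, 0, 0))


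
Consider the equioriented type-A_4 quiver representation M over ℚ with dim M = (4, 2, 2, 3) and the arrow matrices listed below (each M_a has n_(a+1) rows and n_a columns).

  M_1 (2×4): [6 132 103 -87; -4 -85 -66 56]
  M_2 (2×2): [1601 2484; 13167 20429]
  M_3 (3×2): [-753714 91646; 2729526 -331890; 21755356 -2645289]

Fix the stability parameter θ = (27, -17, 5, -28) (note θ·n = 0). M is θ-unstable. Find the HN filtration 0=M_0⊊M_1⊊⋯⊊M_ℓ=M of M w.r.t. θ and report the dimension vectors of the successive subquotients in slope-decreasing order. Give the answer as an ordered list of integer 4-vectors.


Interval decomposition of M: I[1,1]^2, I[1,4]^2, I[4,4].
HN type (ℓ=3): μ^(1)=27; μ^(2)=-13/4; μ^(3)=-28

((2, 0, 0, 0); (2, 2, 2, 2); (0, 0, 0, 1))


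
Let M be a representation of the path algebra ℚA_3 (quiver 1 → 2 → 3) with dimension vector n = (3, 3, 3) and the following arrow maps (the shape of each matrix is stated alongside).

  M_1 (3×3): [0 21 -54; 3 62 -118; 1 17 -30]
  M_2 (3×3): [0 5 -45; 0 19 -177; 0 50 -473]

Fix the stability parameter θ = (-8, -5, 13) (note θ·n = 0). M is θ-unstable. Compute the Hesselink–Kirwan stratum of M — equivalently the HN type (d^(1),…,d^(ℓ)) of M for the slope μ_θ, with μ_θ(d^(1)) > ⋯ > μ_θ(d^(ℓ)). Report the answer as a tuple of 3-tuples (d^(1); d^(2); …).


Via rank(M_{q-1}∘⋯∘M_p): M ≅ I[1,2], I[1,3]^2, I[3,3].
μ_θ-semistable layers: μ^(1)=13; μ^(2)=-5; μ^(3)=-8

((0, 0, 3); (0, 3, 0); (3, 0, 0))


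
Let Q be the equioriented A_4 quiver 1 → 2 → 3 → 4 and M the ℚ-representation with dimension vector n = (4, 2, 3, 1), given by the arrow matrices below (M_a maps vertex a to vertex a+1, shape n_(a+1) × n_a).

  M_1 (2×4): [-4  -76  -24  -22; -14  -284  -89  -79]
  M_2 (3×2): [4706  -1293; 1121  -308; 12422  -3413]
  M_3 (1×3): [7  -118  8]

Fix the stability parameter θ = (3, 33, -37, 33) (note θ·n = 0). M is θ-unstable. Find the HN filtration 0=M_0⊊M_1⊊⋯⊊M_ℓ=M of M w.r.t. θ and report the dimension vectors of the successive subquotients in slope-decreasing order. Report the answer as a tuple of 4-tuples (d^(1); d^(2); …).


Via rank(M_{q-1}∘⋯∘M_p): M ≅ I[1,1]^2, I[1,3], I[1,4], I[3,3].
μ_θ-semistable layers: μ^(1)=33; μ^(2)=3; μ^(3)=-1/3; μ^(4)=-37

((0, 0, 0, 1); (2, 0, 0, 0); (2, 2, 2, 0); (0, 0, 1, 0))


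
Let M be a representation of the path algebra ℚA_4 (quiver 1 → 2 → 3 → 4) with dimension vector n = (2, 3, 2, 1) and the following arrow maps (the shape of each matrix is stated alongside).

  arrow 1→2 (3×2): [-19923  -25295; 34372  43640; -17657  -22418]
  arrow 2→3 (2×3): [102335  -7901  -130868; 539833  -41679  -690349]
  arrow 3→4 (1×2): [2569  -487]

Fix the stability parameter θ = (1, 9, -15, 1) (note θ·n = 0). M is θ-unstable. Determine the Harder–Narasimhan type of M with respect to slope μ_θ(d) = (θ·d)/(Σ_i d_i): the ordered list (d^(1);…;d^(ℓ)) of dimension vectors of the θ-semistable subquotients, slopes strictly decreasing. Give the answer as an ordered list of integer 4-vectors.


Barcode: M ≅ I[1,3], I[1,4], I[2,2]. HN layers by μ_θ (3 steps, strictly decreasing):
  μ^(1)=9; μ^(2)=1; μ^(3)=-5/3

((0, 1, 0, 0); (0, 0, 0, 1); (2, 2, 2, 0))


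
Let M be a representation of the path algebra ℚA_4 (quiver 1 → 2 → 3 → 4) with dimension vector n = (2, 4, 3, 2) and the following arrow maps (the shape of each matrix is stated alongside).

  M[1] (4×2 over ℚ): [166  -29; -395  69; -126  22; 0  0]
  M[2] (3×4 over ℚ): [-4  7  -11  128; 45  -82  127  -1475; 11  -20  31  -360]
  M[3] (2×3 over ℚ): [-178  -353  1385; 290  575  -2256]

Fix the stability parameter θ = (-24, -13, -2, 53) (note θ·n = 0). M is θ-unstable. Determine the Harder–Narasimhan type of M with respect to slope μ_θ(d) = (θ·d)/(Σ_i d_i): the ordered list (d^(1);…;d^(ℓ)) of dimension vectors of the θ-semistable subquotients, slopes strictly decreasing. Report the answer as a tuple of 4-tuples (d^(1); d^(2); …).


Interval decomposition of M: I[1,3], I[1,4], I[2,2], I[2,4].
HN type (ℓ=4): μ^(1)=53; μ^(2)=-2; μ^(3)=-13; μ^(4)=-24

((0, 0, 0, 2); (0, 0, 3, 0); (0, 4, 0, 0); (2, 0, 0, 0))


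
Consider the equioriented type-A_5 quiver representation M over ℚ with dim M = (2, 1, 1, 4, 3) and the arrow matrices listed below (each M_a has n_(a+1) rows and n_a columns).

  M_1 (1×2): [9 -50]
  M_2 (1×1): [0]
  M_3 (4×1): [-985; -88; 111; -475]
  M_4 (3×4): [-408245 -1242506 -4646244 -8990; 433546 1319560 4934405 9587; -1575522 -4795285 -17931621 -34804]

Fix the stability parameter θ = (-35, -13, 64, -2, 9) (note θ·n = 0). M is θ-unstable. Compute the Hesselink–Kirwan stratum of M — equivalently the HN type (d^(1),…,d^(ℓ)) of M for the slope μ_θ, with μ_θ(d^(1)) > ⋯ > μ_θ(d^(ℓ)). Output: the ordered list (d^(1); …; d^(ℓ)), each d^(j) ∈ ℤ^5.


Barcode: M ≅ I[1,1], I[1,2], I[3,5], I[4,4], I[4,5]^2. HN layers by μ_θ (5 steps, strictly decreasing):
  μ^(1)=71/3; μ^(2)=9; μ^(3)=-2; μ^(4)=-13; μ^(5)=-35

((0, 0, 1, 1, 1); (0, 0, 0, 0, 2); (0, 0, 0, 3, 0); (0, 1, 0, 0, 0); (2, 0, 0, 0, 0))


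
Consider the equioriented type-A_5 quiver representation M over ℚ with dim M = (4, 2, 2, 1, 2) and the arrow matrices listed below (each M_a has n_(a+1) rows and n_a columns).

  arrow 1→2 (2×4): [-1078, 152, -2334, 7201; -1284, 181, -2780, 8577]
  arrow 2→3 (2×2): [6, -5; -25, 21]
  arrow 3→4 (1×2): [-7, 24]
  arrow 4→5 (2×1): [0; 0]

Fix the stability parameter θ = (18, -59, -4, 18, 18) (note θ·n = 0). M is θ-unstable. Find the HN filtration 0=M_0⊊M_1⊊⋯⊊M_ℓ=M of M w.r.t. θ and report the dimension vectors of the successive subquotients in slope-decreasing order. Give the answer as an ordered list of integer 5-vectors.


Barcode: M ≅ I[1,1]^2, I[1,3], I[1,4], I[5,5]^2. HN layers by μ_θ (3 steps, strictly decreasing):
  μ^(1)=18; μ^(2)=-4; μ^(3)=-41/2

((2, 0, 0, 1, 2); (0, 0, 2, 0, 0); (2, 2, 0, 0, 0))


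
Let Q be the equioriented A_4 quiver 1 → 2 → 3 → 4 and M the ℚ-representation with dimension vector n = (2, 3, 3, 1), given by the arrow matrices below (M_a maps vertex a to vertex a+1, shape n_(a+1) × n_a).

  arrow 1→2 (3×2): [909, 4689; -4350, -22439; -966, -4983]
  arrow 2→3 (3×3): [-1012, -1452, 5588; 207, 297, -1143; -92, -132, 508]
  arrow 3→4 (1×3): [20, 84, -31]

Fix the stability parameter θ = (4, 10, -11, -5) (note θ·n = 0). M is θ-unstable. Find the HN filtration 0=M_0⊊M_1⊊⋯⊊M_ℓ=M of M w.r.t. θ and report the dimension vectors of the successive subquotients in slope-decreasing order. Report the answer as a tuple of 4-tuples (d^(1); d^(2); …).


Barcode: M ≅ I[1,2], I[1,3], I[2,2], I[3,3], I[3,4]. HN layers by μ_θ (5 steps, strictly decreasing):
  μ^(1)=10; μ^(2)=4; μ^(3)=1; μ^(4)=-5; μ^(5)=-11

((0, 2, 0, 0); (1, 0, 0, 0); (1, 1, 1, 0); (0, 0, 0, 1); (0, 0, 2, 0))


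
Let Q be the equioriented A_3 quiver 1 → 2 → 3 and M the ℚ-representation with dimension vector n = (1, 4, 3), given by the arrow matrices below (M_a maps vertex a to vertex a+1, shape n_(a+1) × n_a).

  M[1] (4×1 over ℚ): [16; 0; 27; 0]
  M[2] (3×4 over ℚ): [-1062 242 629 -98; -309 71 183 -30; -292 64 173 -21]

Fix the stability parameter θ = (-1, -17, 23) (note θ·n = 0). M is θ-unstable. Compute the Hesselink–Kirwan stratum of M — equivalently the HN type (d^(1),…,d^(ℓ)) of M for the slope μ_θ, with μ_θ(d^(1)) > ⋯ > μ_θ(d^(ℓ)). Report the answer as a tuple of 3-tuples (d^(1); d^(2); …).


Interval decomposition of M: I[1,3], I[2,2], I[2,3]^2.
HN type (ℓ=3): μ^(1)=23; μ^(2)=-9; μ^(3)=-17

((0, 0, 3); (1, 1, 0); (0, 3, 0))


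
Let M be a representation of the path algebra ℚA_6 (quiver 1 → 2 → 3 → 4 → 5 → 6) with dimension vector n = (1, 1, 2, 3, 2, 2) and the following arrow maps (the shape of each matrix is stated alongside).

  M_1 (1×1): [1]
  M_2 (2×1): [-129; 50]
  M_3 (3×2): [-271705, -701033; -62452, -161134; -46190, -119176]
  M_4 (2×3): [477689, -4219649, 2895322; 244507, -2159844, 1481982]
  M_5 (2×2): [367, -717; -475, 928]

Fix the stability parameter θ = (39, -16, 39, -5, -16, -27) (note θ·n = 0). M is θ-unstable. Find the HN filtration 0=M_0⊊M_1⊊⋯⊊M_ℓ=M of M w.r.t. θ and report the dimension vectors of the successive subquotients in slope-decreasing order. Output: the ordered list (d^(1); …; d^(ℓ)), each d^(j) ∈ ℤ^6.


Via rank(M_{q-1}∘⋯∘M_p): M ≅ I[1,6], I[3,6], I[4,4].
μ_θ-semistable layers: μ^(1)=7/3; μ^(2)=-9/4; μ^(3)=-5

((1, 1, 1, 1, 1, 1); (0, 0, 1, 1, 1, 1); (0, 0, 0, 1, 0, 0))


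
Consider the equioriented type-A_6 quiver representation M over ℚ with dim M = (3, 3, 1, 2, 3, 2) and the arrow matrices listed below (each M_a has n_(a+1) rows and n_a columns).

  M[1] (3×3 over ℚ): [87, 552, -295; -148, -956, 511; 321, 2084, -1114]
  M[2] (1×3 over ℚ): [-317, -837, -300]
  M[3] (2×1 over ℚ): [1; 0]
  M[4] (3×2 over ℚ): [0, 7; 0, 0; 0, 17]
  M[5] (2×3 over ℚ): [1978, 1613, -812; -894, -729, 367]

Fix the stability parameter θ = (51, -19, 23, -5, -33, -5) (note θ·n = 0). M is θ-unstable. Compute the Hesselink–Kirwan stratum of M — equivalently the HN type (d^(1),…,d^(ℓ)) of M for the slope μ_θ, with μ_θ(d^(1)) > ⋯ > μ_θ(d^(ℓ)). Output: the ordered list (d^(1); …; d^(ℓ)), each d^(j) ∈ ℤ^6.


Via rank(M_{q-1}∘⋯∘M_p): M ≅ I[1,2]^2, I[1,4], I[4,6], I[5,5], I[5,6].
μ_θ-semistable layers: μ^(1)=16; μ^(2)=25/2; μ^(3)=-5; μ^(4)=-19; μ^(5)=-33

((2, 2, 0, 0, 0, 0); (1, 1, 1, 1, 0, 0); (0, 0, 0, 0, 0, 2); (0, 0, 0, 1, 1, 0); (0, 0, 0, 0, 2, 0))


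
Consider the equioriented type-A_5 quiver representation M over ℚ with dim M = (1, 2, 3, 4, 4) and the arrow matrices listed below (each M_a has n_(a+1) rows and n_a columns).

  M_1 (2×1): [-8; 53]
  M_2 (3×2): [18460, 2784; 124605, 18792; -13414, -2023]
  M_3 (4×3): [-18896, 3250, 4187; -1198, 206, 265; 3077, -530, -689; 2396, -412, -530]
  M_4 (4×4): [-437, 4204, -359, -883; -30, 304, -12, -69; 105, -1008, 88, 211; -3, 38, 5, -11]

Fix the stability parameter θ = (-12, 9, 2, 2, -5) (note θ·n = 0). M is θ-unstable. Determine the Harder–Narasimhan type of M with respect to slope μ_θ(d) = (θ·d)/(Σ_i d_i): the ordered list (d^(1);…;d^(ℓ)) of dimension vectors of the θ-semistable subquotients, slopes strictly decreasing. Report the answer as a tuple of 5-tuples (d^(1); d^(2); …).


Barcode: M ≅ I[1,5], I[2,3], I[3,5], I[4,5]^2. HN layers by μ_θ (5 steps, strictly decreasing):
  μ^(1)=11/2; μ^(2)=2; μ^(3)=-1/3; μ^(4)=-3/2; μ^(5)=-12

((0, 1, 1, 0, 0); (0, 1, 1, 1, 1); (0, 0, 1, 1, 1); (0, 0, 0, 2, 2); (1, 0, 0, 0, 0))


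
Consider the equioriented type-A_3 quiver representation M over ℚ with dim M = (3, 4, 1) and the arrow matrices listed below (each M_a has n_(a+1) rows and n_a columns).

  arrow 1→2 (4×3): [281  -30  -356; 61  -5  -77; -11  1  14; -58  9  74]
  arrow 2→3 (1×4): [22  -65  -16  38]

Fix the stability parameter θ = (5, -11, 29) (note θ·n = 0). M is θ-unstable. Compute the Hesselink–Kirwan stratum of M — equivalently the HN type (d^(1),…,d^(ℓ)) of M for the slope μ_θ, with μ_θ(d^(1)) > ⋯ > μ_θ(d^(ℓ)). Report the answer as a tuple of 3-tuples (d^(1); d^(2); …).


Via rank(M_{q-1}∘⋯∘M_p): M ≅ I[1,2]^2, I[1,3], I[2,2].
μ_θ-semistable layers: μ^(1)=29; μ^(2)=-3; μ^(3)=-11

((0, 0, 1); (3, 3, 0); (0, 1, 0))


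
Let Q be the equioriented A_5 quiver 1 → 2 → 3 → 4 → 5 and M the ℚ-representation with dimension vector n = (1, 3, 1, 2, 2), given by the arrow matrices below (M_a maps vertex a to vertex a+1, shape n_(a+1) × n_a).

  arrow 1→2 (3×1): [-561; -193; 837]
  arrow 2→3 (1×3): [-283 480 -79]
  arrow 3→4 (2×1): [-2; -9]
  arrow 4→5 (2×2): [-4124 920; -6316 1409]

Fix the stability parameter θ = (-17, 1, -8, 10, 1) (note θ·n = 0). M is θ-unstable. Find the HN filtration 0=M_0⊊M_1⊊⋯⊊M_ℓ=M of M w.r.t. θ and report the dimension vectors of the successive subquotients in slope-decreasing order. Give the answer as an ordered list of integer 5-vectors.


Via rank(M_{q-1}∘⋯∘M_p): M ≅ I[1,2], I[2,2], I[2,5], I[4,5].
μ_θ-semistable layers: μ^(1)=11/2; μ^(2)=1; μ^(3)=-7/2; μ^(4)=-17

((0, 0, 0, 2, 2); (0, 2, 0, 0, 0); (0, 1, 1, 0, 0); (1, 0, 0, 0, 0))


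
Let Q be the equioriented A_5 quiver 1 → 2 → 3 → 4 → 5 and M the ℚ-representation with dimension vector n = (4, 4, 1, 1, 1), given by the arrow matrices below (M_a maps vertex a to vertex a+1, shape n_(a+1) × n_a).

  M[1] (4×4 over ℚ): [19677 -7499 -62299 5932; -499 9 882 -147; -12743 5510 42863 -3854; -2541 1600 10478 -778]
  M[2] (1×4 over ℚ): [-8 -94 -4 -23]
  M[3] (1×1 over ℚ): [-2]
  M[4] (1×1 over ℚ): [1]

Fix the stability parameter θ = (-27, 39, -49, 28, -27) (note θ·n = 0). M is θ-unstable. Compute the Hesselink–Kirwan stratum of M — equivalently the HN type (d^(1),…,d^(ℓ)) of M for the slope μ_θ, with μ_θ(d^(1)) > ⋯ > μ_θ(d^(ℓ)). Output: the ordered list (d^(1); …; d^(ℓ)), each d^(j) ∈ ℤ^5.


Via rank(M_{q-1}∘⋯∘M_p): M ≅ I[1,2]^3, I[1,5].
μ_θ-semistable layers: μ^(1)=39; μ^(2)=1/2; μ^(3)=-5; μ^(4)=-27

((0, 3, 0, 0, 0); (0, 0, 0, 1, 1); (0, 1, 1, 0, 0); (4, 0, 0, 0, 0))


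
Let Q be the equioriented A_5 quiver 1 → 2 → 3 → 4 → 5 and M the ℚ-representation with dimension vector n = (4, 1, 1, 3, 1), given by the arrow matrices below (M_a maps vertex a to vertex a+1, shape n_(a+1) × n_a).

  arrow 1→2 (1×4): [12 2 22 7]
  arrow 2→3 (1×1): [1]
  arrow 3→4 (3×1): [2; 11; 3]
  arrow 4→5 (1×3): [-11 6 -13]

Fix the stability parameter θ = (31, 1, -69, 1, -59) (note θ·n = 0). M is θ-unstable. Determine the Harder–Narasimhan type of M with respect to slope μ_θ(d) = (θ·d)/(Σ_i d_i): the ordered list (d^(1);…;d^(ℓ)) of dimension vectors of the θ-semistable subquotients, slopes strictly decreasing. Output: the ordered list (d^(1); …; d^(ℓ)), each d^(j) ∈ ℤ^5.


Interval decomposition of M: I[1,1]^3, I[1,5], I[4,4]^2.
HN type (ℓ=3): μ^(1)=31; μ^(2)=1; μ^(3)=-19

((3, 0, 0, 0, 0); (0, 0, 0, 2, 0); (1, 1, 1, 1, 1))
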